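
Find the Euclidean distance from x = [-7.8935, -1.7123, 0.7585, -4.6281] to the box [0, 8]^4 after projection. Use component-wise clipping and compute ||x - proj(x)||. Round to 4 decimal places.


Project each component onto [0, 8].
clip(-7.8935) = 0.0, clip(-1.7123) = 0.0, clip(0.7585) = 0.7585, clip(-4.6281) = 0.0
Projection = [0.0, 0.0, 0.7585, 0.0]
Squared diffs: [62.3073, 2.932, 0.0, 21.4193]
Distance = sqrt(86.6586) = 9.3091


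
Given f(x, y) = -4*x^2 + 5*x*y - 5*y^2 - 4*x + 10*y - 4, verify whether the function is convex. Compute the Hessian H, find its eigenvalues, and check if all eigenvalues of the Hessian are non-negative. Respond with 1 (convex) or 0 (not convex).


The Hessian of f(x,y) = -4*x^2 + 5*x*y - 5*y^2 - 4*x + 10*y - 4 is:
H = [[-8, 5], [5, -10]]
Trace = -8 - 10 = -18
Determinant = -8*-10 - (5)^2 = 55
Discriminant = (-18)^2 - 4*55 = 104.0
Eigenvalues: lambda_1 = -14.099, lambda_2 = -3.901
The function is not convex.

0


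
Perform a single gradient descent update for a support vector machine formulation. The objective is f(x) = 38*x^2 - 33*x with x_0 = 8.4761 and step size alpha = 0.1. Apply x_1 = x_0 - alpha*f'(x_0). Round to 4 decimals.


We compute the gradient at x_0 and apply the update.
f'(x) = 76*x - 33
f'(8.4761) = 76*8.4761 - 33 = 611.1836
x_1 = 8.4761 - 0.1*611.1836 = -52.6423


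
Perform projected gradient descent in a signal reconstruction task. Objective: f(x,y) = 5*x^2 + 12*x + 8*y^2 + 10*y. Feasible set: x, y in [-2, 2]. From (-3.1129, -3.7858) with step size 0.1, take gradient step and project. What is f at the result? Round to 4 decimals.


Step 1: Compute gradient at (-3.1129, -3.7858).
grad_x = 2*5*-3.1129 + 12 = -19.129
grad_y = 2*8*-3.7858 + 10 = -50.5728
Step 2: Gradient step.
x_raw = -3.1129 - 0.1*-19.129 = -1.2
y_raw = -3.7858 - 0.1*-50.5728 = 1.2715
Step 3: Project onto [-2, 2].
x_proj = clip(-1.2) = -1.2
y_proj = clip(1.2715) = 1.2715
Step 4: Evaluate f.
f(-1.2, 1.2715) = 18.4481


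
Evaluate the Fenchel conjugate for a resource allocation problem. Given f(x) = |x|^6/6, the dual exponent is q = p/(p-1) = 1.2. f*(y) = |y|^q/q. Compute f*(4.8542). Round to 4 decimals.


The conjugate exponent q satisfies 1/p + 1/q = 1.
p = 6, so q = 6/(6 - 1) = 1.2
|y|^q = 4.8542^1.2 = 6.658
f*(4.8542) = 6.658 / 1.2 = 5.5483


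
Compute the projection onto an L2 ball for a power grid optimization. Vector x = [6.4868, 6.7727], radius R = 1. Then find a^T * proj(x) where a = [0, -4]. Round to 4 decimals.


Step 1: Compute ||x|| (intermediates to 6 decimals).
||x|| = sqrt(6.4868^2 + 6.7727^2) = 9.378062
Step 2: Project.
Since ||x|| > R, scale = R/||x|| = 1/9.378062 = 0.106632, proj(x) = scale * x
proj(x) = [0.6917, 0.722187]
Step 3: Dot product.
a^T * proj(x) = 0*0.6917 - 4*0.722187 = -2.8887


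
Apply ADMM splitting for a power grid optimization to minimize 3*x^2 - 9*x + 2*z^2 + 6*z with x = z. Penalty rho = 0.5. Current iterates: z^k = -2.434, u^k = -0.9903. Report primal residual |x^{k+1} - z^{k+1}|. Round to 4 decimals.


ADMM iteration with rho = 0.5, z^k = -2.434, u^k = -0.9903
Step 1: x-update.
Minimize 3*x^2 - 9*x + (0.5/2)*(x + 2.434 - 0.9903)^2
FOC: (2*3 + 0.5)*x = 9 + 0.5*(-2.434 + 0.9903)
x^{k+1} = 1.2736
Step 2: z-update.
Minimize 2*z^2 + 6*z + (0.5/2)*(1.2736 - z - 0.9903)^2
FOC: (2*2 + 0.5)*z = -6 + 0.5*(1.2736 - 0.9903)
z^{k+1} = -1.3019
Step 3: u-update.
u^{k+1} = -0.9903 + 1.2736 + 1.3019 = 1.5851
Step 4: Primal residual = |1.2736 + 1.3019| = 2.5754


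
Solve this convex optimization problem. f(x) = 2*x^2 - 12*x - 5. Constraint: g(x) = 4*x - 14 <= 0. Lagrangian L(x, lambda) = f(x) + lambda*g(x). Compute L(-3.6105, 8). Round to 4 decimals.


Step 1: Evaluate f(x).
f(-3.6105) = 2*(-3.6105)^2 - 12*(-3.6105) - 5 = 64.3974
Step 2: Evaluate g(x).
g(-3.6105) = 4*-3.6105 - 14 = -28.442
Step 3: Compute Lagrangian.
L = 64.3974 + 8*-28.442 = -163.1386


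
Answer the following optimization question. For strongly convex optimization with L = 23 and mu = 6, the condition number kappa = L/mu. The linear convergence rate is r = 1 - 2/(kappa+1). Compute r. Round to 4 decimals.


Step 1: Compute the condition number.
kappa = L/mu = 23/6 = 3.8333
Step 2: Compute the convergence rate.
r = 1 - 2/(kappa + 1) = 1 - 2*mu/(L + mu) = (L - mu)/(L + mu) = 17/29 = 0.5862


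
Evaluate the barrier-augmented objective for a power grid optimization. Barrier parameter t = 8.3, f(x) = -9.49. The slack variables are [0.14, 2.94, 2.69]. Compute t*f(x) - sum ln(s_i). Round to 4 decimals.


Step 1: Compute log-barrier.
ln values: [-1.9661, 1.0784, 0.9895]
phi = -(-1.9661 + 1.0784 + 0.9895) = -0.1018
Step 2: Compute augmented objective.
t*f(x) = 8.3*-9.49 = -78.767
Total = -78.767 - 0.1018 = -78.8688


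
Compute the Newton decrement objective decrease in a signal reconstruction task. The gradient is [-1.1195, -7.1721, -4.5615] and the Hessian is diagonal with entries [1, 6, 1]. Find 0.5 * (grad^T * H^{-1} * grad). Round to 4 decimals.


Step 1: H is diagonal, so H^(-1) * g = [-1.1195, -1.1954, -4.5615].
Step 2: g^T H^(-1) g = sum_i g_i^2 / H_ii
  = (-1.1195)^2/1 + (-7.1721)^2/6 + (-4.5615)^2/1
  = 1.2533 + 8.5732 + 20.8073 = 30.6337
Step 3: Objective decrease = 0.5 * g^T H^(-1) g = 15.3169


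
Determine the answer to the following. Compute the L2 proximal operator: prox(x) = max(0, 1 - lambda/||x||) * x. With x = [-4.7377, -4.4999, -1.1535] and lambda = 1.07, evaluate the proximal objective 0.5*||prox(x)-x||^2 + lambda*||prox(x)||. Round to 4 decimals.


Step 1: Compute ||x||.
||x|| = 6.6352
Step 2: Compute scaling factor.
scale = max(0, 1 - 1.07/6.6352) = 0.8387
Step 3: prox(x) = [-3.9737, -3.7742, -0.9675]
||prox(x)|| = 5.5652
Step 4: Proximal objective.
0.5*||prox-x||^2 = 0.5725
lambda*||prox|| = 5.9548
Total = 6.5272


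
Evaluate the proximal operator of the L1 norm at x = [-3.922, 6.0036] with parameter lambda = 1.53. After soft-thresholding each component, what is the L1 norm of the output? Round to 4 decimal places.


Soft-thresholding with lambda = 1.53:
prox(-3.922) = sign(-3.922)*max(|-3.922| - 1.53, 0) = -2.392
prox(6.0036) = sign(6.0036)*max(|6.0036| - 1.53, 0) = 4.4736
prox(x) = [-2.392, 4.4736]
||prox(x)||_1 = 2.392 + 4.4736 = 6.8656


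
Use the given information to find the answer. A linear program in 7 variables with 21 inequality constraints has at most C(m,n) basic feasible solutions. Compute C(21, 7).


Each vertex corresponds to some choice of n active constraints out of m, so the number of vertices is at most C(m, n) = m! / (n!(m-n)!).
m = 21, n = 7
Numerator: 21 * 20 * 19 * 18 * 17 * 16 * 15
Denominator: 7! = 5040
C(21, 7) = 116280


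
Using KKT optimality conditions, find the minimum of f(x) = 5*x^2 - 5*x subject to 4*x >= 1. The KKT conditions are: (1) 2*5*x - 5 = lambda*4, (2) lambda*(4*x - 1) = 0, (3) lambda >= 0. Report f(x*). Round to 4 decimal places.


Step 1: Try lambda = 0 (constraint inactive).
Stationarity: 2*5*x - 5 = 0
x* = 5/(2*5) = 0.5
Check constraint: 4*0.5 = 2.0 >= 1 -- satisfied.
Step 2: Compute optimal value.
f(x*) = 5*0.5^2 - 5*0.5 = -1.25


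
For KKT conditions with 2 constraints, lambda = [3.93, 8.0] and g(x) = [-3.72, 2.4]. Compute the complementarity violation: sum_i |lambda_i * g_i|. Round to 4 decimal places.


KKT complementary slackness check:
lambda_1 * g_1 = 3.93 * -3.72 = -14.6196
lambda_2 * g_2 = 8.0 * 2.4 = 19.2
Total violation = 14.6196 + 19.2 = 33.8196


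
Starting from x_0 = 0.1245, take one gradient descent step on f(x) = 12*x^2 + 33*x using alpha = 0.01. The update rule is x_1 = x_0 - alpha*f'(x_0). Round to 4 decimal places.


We compute the gradient at x_0 and apply the update.
f'(x) = 24*x + 33
f'(0.1245) = 24*0.1245 + 33 = 35.988
x_1 = 0.1245 - 0.01*35.988 = -0.2354


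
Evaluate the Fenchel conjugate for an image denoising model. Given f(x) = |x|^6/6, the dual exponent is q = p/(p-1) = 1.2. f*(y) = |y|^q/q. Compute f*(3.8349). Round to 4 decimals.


The conjugate exponent q satisfies 1/p + 1/q = 1.
p = 6, so q = 6/(6 - 1) = 1.2
|y|^q = 3.8349^1.2 = 5.0177
f*(3.8349) = 5.0177 / 1.2 = 4.1814


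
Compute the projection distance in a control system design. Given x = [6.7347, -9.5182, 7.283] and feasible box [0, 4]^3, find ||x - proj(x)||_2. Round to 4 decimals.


Project each component onto [0, 4].
clip(6.7347) = 4.0, clip(-9.5182) = 0.0, clip(7.283) = 4.0
Projection = [4.0, 0.0, 4.0]
Squared diffs: [7.4786, 90.5961, 10.7781]
Distance = sqrt(108.8528) = 10.4333


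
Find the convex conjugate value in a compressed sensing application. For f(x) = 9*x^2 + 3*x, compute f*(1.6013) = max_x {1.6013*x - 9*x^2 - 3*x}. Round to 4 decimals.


f*(y) = sup_x {y*x - a*x^2 - b*x} = sup_x {(y-b)*x - a*x^2}
FOC: (y - b) - 2a*x = 0 => x* = (y - b)/(2a)
x* = (1.6013 - 3)/(2*9) = -0.0777
f*(1.6013) = (y-b)^2/(4a) = (1.6013 - 3)^2/(4*9)
= 1.9564/36 = 0.0543


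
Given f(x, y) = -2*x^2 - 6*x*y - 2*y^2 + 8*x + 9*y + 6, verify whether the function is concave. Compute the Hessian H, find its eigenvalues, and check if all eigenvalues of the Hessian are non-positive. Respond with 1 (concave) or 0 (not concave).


The Hessian of f(x,y) = -2*x^2 - 6*x*y - 2*y^2 + 8*x + 9*y + 6 is:
H = [[-4, -6], [-6, -4]]
Trace = -4 - 4 = -8
Determinant = -4*-4 - (-6)^2 = -20
Discriminant = (-8)^2 - 4*-20 = 144.0
Eigenvalues: lambda_1 = -10.0, lambda_2 = 2.0
The function is not concave.

0


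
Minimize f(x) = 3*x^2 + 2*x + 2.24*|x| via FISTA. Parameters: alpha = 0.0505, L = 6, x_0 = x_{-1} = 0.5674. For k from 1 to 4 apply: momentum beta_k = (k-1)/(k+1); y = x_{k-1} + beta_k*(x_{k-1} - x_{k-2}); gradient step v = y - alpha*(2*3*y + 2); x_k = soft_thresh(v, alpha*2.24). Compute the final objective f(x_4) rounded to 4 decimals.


FISTA on f(x) = 3*x^2 + 2*x + 2.24*|x|
L = 6, alpha = 0.0505
Iteration 1: beta = 0.0, y = 0.5674 + 0.0*(0.5674 - 0.5674) = 0.5674
  grad(y) = 5.4044, v = y - alpha*grad = 0.2945
  prox(v) = soft_thresh(0.2945, 0.1131) = 0.1814
Iteration 2: beta = 0.3333, y = 0.1814 + 0.3333*(0.1814 - 0.5674) = 0.0527
  grad(y) = 2.3161, v = y - alpha*grad = -0.0643
  prox(v) = soft_thresh(-0.0643, 0.1131) = 0.0
Iteration 3: beta = 0.5, y = 0.0 + 0.5*(0.0 - 0.1814) = -0.0907
  grad(y) = 1.4559, v = y - alpha*grad = -0.1642
  prox(v) = soft_thresh(-0.1642, 0.1131) = -0.0511
Iteration 4: beta = 0.6, y = -0.0511 + 0.6*(-0.0511 - 0.0) = -0.0817
  grad(y) = 1.5096, v = y - alpha*grad = -0.158
  prox(v) = soft_thresh(-0.158, 0.1131) = -0.0448
f(x_4) = 3*(-0.0448)^2 + 2*(-0.0448) + 2.24*|-0.0448| = 0.0168


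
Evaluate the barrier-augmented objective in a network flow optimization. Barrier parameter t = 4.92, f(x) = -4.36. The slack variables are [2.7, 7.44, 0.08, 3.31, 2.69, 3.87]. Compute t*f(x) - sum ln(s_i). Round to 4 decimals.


Step 1: Compute log-barrier.
ln values: [0.9933, 2.0069, -2.5257, 1.1969, 0.9895, 1.3533]
phi = -(0.9933 + 2.0069 - 2.5257 + 1.1969 + 0.9895 + 1.3533) = -4.0141
Step 2: Compute augmented objective.
t*f(x) = 4.92*-4.36 = -21.4512
Total = -21.4512 - 4.0141 = -25.4653


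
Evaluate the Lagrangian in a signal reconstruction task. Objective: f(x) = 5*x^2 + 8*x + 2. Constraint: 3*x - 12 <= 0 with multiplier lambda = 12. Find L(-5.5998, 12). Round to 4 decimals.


Step 1: Evaluate f(x).
f(-5.5998) = 5*(-5.5998)^2 + 8*(-5.5998) + 2 = 113.9904
Step 2: Evaluate g(x).
g(-5.5998) = 3*-5.5998 - 12 = -28.7994
Step 3: Compute Lagrangian.
L = 113.9904 + 12*-28.7994 = -231.6024


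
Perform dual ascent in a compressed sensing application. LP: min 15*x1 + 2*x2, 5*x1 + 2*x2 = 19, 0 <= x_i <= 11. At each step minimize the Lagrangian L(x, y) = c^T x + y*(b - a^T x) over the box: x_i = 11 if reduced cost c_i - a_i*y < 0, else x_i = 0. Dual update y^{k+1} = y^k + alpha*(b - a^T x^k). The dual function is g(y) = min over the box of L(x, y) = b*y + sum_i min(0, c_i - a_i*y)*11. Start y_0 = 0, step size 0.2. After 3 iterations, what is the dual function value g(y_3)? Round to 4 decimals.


Dual ascent for LP: min 15*x1 + 2*x2, 5*x1 + 2*x2 = 19, 0 <= x_i <= 11
Step 1: y^k = 0.0, reduced costs: (15.0, 2.0)
  x^k = (0.0, 0.0), subgradient = b - a^T x = 19.0
  y^{k+1} = 0.0 + 0.2*19.0 = 3.8
Step 2: y^k = 3.8, reduced costs: (-4.0, -5.6)
  x^k = (11.0, 11.0), subgradient = b - a^T x = -58.0
  y^{k+1} = 3.8 + 0.2*-58.0 = -7.8
Step 3: y^k = -7.8, reduced costs: (54.0, 17.6)
  x^k = (0.0, 0.0), subgradient = b - a^T x = 19.0
  y^{k+1} = -7.8 + 0.2*19.0 = -4.0
Dual objective at y_3 = -4.0: reduced costs (35.0, 10.0), box minimizer x = (0.0, 0.0)
g(y_3) = b*y + (c1 - a1*y)*x1 + (c2 - a2*y)*x2 = 19*(-4.0) + 35.0*0.0 + 10.0*0.0 = -76.0 + 0.0 + 0.0 = -76.0


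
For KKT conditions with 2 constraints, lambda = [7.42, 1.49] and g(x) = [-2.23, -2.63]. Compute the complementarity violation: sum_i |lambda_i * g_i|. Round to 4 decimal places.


KKT complementary slackness check:
lambda_1 * g_1 = 7.42 * -2.23 = -16.5466
lambda_2 * g_2 = 1.49 * -2.63 = -3.9187
Total violation = 16.5466 + 3.9187 = 20.4653


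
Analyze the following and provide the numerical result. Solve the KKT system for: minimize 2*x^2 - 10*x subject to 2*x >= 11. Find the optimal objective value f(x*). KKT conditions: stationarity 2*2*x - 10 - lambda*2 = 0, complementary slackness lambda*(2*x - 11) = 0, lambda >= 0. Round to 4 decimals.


Step 1: Try lambda = 0 (constraint inactive).
x_unc = 10/(2*2) = 2.5
Check: 2*2.5 = 5.0 < 11 -- violated!
Step 2: Constraint must be active: 2*x = 11
x* = 11/2 = 5.5
lambda = (2*2*5.5 - 10)/2 = 6.0
Step 3: Compute optimal value.
f(x*) = 2*5.5^2 - 10*5.5 = 5.5


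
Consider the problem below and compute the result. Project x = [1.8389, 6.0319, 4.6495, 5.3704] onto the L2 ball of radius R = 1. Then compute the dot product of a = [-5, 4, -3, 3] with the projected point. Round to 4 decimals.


Step 1: Compute ||x|| (intermediates to 6 decimals).
||x|| = sqrt(1.8389^2 + 6.0319^2 + 4.6495^2 + 5.3704^2) = 9.498653
Step 2: Project.
Since ||x|| > R, scale = R/||x|| = 1/9.498653 = 0.105278, proj(x) = scale * x
proj(x) = [0.193596, 0.635026, 0.48949, 0.565385]
Step 3: Dot product.
a^T * proj(x) = -5*0.193596 + 4*0.635026 - 3*0.48949 + 3*0.565385 = 1.7998


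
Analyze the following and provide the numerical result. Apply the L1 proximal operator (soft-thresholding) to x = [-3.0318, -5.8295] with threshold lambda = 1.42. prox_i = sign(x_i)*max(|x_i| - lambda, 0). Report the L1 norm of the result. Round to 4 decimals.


Soft-thresholding with lambda = 1.42:
prox(-3.0318) = sign(-3.0318)*max(|-3.0318| - 1.42, 0) = -1.6118
prox(-5.8295) = sign(-5.8295)*max(|-5.8295| - 1.42, 0) = -4.4095
prox(x) = [-1.6118, -4.4095]
||prox(x)||_1 = 1.6118 + 4.4095 = 6.0213


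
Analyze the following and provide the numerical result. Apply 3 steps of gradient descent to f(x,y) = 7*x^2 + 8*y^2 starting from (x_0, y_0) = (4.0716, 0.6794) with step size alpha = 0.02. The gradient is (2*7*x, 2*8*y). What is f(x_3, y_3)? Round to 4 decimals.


Gradient descent on f(x,y) = 7*x^2 + 8*y^2.
Starting point: (4.0716, 0.6794), alpha = 0.02
Step 1: grad_x = 2*7*4.0716 = 57.0024, grad_y = 2*8*0.6794 = 10.8704
  x_1 = 4.0716 - 0.02*57.0024 = 2.9316
  y_1 = 0.6794 - 0.02*10.8704 = 0.462
Step 2: grad_x = 2*7*2.9316 = 41.0417, grad_y = 2*8*0.462 = 7.3919
  x_2 = 2.9316 - 0.02*41.0417 = 2.1107
  y_2 = 0.462 - 0.02*7.3919 = 0.3142
Step 3: grad_x = 2*7*2.1107 = 29.55, grad_y = 2*8*0.3142 = 5.0265
  x_3 = 2.1107 - 0.02*29.55 = 1.5197
  y_3 = 0.3142 - 0.02*5.0265 = 0.2136
f(1.5197, 0.2136) = 7*1.5197^2 + 8*0.2136^2 = 16.5319


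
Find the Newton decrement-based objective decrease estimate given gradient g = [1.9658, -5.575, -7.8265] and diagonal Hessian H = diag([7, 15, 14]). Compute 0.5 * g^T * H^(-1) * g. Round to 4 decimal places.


Step 1: H is diagonal, so H^(-1) * g = [0.2808, -0.3717, -0.559].
Step 2: g^T H^(-1) g = sum_i g_i^2 / H_ii
  = (1.9658)^2/7 + (-5.575)^2/15 + (-7.8265)^2/14
  = 0.5521 + 2.072 + 4.3753 = 6.9994
Step 3: Objective decrease = 0.5 * g^T H^(-1) g = 3.4997


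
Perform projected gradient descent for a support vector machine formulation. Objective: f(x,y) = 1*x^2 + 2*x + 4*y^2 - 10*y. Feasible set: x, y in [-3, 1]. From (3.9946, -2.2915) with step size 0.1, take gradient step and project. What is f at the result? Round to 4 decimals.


Step 1: Compute gradient at (3.9946, -2.2915).
grad_x = 2*1*3.9946 + 2 = 9.9892
grad_y = 2*4*-2.2915 - 10 = -28.332
Step 2: Gradient step.
x_raw = 3.9946 - 0.1*9.9892 = 2.9957
y_raw = -2.2915 - 0.1*-28.332 = 0.5417
Step 3: Project onto [-3, 1].
x_proj = clip(2.9957) = 1.0
y_proj = clip(0.5417) = 0.5417
Step 4: Evaluate f.
f(1.0, 0.5417) = -1.2432


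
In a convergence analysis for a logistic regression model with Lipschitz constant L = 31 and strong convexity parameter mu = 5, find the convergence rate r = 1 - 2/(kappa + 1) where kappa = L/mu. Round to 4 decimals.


Step 1: Compute the condition number.
kappa = L/mu = 31/5 = 6.2
Step 2: Compute the convergence rate.
r = 1 - 2/(kappa + 1) = 1 - 2*mu/(L + mu) = (L - mu)/(L + mu) = 26/36 = 0.7222


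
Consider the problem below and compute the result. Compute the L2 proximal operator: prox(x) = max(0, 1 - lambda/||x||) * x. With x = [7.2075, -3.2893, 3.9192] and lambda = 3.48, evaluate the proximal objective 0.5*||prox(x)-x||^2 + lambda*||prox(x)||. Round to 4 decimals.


Step 1: Compute ||x||.
||x|| = 8.839
Step 2: Compute scaling factor.
scale = max(0, 1 - 3.48/8.839) = 0.6063
Step 3: prox(x) = [4.3698, -1.9943, 2.3762]
||prox(x)|| = 5.359
Step 4: Proximal objective.
0.5*||prox-x||^2 = 6.0552
lambda*||prox|| = 18.6493
Total = 24.7045


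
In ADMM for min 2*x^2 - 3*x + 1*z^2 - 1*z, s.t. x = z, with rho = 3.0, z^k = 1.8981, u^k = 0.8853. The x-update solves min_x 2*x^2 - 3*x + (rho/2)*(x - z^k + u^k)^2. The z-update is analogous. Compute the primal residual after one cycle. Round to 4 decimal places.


ADMM iteration with rho = 3.0, z^k = 1.8981, u^k = 0.8853
Step 1: x-update.
Minimize 2*x^2 - 3*x + (3.0/2)*(x - 1.8981 + 0.8853)^2
FOC: (2*2 + 3.0)*x = 3 + 3.0*(1.8981 - 0.8853)
x^{k+1} = 0.8626
Step 2: z-update.
Minimize 1*z^2 - 1*z + (3.0/2)*(0.8626 - z + 0.8853)^2
FOC: (2*1 + 3.0)*z = 1 + 3.0*(0.8626 + 0.8853)
z^{k+1} = 1.2488
Step 3: u-update.
u^{k+1} = 0.8853 + 0.8626 - 1.2488 = 0.4992
Step 4: Primal residual = |0.8626 - 1.2488| = 0.3861


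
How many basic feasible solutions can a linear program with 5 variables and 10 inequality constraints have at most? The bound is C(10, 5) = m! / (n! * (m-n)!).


Each vertex corresponds to some choice of n active constraints out of m, so the number of vertices is at most C(m, n) = m! / (n!(m-n)!).
m = 10, n = 5
Numerator: 10 * 9 * 8 * 7 * 6
Denominator: 5! = 120
C(10, 5) = 252


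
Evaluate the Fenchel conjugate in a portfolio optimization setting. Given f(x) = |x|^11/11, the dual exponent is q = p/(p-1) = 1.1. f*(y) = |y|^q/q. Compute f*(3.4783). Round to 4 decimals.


The conjugate exponent q satisfies 1/p + 1/q = 1.
p = 11, so q = 11/(11 - 1) = 1.1
|y|^q = 3.4783^1.1 = 3.9401
f*(3.4783) = 3.9401 / 1.1 = 3.5819


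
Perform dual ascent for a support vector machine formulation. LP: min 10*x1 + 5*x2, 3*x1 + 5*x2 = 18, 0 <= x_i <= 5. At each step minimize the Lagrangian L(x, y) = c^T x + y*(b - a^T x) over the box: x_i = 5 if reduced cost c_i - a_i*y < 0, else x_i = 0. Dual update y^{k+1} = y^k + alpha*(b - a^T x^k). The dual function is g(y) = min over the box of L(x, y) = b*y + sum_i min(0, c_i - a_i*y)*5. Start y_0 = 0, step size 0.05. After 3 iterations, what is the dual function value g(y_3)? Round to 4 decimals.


Dual ascent for LP: min 10*x1 + 5*x2, 3*x1 + 5*x2 = 18, 0 <= x_i <= 5
Step 1: y^k = 0.0, reduced costs: (10.0, 5.0)
  x^k = (0.0, 0.0), subgradient = b - a^T x = 18.0
  y^{k+1} = 0.0 + 0.05*18.0 = 0.9
Step 2: y^k = 0.9, reduced costs: (7.3, 0.5)
  x^k = (0.0, 0.0), subgradient = b - a^T x = 18.0
  y^{k+1} = 0.9 + 0.05*18.0 = 1.8
Step 3: y^k = 1.8, reduced costs: (4.6, -4.0)
  x^k = (0.0, 5.0), subgradient = b - a^T x = -7.0
  y^{k+1} = 1.8 + 0.05*-7.0 = 1.45
Dual objective at y_3 = 1.45: reduced costs (5.65, -2.25), box minimizer x = (0.0, 5.0)
g(y_3) = b*y + (c1 - a1*y)*x1 + (c2 - a2*y)*x2 = 18*1.45 + 5.65*0.0 + (-2.25)*5.0 = 26.1 + 0.0 - 11.25 = 14.85


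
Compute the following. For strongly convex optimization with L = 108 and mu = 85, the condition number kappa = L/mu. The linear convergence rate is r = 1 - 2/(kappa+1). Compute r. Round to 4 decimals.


Step 1: Compute the condition number.
kappa = L/mu = 108/85 = 1.2706
Step 2: Compute the convergence rate.
r = 1 - 2/(kappa + 1) = 1 - 2*mu/(L + mu) = (L - mu)/(L + mu) = 23/193 = 0.1192


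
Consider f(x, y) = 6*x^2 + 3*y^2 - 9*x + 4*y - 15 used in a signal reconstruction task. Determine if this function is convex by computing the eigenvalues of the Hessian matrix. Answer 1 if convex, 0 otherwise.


The Hessian of f(x,y) = 6*x^2 + 3*y^2 - 9*x + 4*y - 15 is:
H = [[12, 0], [0, 6]]
Trace = 12 + 6 = 18
Determinant = 12*6 - (0)^2 = 72
Discriminant = (18)^2 - 4*72 = 36.0
Eigenvalues: lambda_1 = 6.0, lambda_2 = 12.0
The function is convex.

1


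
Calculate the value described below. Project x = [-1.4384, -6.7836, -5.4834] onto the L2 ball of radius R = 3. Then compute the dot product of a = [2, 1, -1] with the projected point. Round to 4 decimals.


Step 1: Compute ||x|| (intermediates to 6 decimals).
||x|| = sqrt((-1.4384)^2 + (-6.7836)^2 + (-5.4834)^2) = 8.840469
Step 2: Project.
Since ||x|| > R, scale = R/||x|| = 3/8.840469 = 0.339349, proj(x) = scale * x
proj(x) = [-0.48812, -2.302008, -1.860786]
Step 3: Dot product.
a^T * proj(x) = 2*(-0.48812) + 1*(-2.302008) - 1*(-1.860786) = -1.4175


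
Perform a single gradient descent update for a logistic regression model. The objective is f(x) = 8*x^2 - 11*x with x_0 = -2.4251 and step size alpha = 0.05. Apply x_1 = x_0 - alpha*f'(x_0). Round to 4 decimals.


We compute the gradient at x_0 and apply the update.
f'(x) = 16*x - 11
f'(-2.4251) = 16*-2.4251 - 11 = -49.8016
x_1 = -2.4251 - 0.05*-49.8016 = 0.065


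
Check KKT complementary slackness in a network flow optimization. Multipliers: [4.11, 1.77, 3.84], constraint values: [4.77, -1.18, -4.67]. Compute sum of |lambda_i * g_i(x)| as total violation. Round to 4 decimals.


KKT complementary slackness check:
lambda_1 * g_1 = 4.11 * 4.77 = 19.6047
lambda_2 * g_2 = 1.77 * -1.18 = -2.0886
lambda_3 * g_3 = 3.84 * -4.67 = -17.9328
Total violation = 19.6047 + 2.0886 + 17.9328 = 39.6261


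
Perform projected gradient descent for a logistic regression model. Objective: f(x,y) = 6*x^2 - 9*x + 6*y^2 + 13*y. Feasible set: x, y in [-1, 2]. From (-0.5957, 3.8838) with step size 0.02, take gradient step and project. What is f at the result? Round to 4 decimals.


Step 1: Compute gradient at (-0.5957, 3.8838).
grad_x = 2*6*-0.5957 - 9 = -16.1484
grad_y = 2*6*3.8838 + 13 = 59.6056
Step 2: Gradient step.
x_raw = -0.5957 - 0.02*-16.1484 = -0.2727
y_raw = 3.8838 - 0.02*59.6056 = 2.6917
Step 3: Project onto [-1, 2].
x_proj = clip(-0.2727) = -0.2727
y_proj = clip(2.6917) = 2.0
Step 4: Evaluate f.
f(-0.2727, 2.0) = 52.9009


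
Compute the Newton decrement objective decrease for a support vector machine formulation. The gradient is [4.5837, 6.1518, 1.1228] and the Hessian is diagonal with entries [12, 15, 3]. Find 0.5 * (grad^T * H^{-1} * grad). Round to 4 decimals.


Step 1: H is diagonal, so H^(-1) * g = [0.382, 0.4101, 0.3743].
Step 2: g^T H^(-1) g = sum_i g_i^2 / H_ii
  = (4.5837)^2/12 + (6.1518)^2/15 + (1.1228)^2/3
  = 1.7509 + 2.523 + 0.4202 = 4.6941
Step 3: Objective decrease = 0.5 * g^T H^(-1) g = 2.347


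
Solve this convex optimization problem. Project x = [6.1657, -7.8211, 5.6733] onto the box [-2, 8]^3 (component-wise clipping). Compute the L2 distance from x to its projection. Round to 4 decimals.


Project each component onto [-2, 8].
clip(6.1657) = 6.1657, clip(-7.8211) = -2.0, clip(5.6733) = 5.6733
Projection = [6.1657, -2.0, 5.6733]
Squared diffs: [0.0, 33.8852, 0.0]
Distance = sqrt(33.8852) = 5.8211


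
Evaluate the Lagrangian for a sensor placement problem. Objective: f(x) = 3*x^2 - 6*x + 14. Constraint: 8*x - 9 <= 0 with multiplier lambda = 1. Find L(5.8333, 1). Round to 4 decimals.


Step 1: Evaluate f(x).
f(5.8333) = 3*5.8333^2 - 6*5.8333 + 14 = 81.0824
Step 2: Evaluate g(x).
g(5.8333) = 8*5.8333 - 9 = 37.6664
Step 3: Compute Lagrangian.
L = 81.0824 + 1*37.6664 = 118.7488


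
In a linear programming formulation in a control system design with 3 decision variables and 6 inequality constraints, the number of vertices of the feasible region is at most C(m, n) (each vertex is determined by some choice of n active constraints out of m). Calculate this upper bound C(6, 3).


Each vertex corresponds to some choice of n active constraints out of m, so the number of vertices is at most C(m, n) = m! / (n!(m-n)!).
m = 6, n = 3
Numerator: 6 * 5 * 4
Denominator: 3! = 6
C(6, 3) = 20


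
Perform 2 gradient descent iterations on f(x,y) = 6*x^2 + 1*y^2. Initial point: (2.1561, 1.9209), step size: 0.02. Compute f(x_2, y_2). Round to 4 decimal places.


Gradient descent on f(x,y) = 6*x^2 + 1*y^2.
Starting point: (2.1561, 1.9209), alpha = 0.02
Step 1: grad_x = 2*6*2.1561 = 25.8732, grad_y = 2*1*1.9209 = 3.8418
  x_1 = 2.1561 - 0.02*25.8732 = 1.6386
  y_1 = 1.9209 - 0.02*3.8418 = 1.8441
Step 2: grad_x = 2*6*1.6386 = 19.6636, grad_y = 2*1*1.8441 = 3.6881
  x_2 = 1.6386 - 0.02*19.6636 = 1.2454
  y_2 = 1.8441 - 0.02*3.6881 = 1.7703
f(1.2454, 1.7703) = 6*1.2454^2 + 1*1.7703^2 = 12.4395


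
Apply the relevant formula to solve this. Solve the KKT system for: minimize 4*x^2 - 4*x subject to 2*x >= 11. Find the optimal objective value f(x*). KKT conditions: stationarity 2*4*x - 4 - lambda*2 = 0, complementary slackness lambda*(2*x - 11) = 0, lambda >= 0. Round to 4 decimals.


Step 1: Try lambda = 0 (constraint inactive).
x_unc = 4/(2*4) = 0.5
Check: 2*0.5 = 1.0 < 11 -- violated!
Step 2: Constraint must be active: 2*x = 11
x* = 11/2 = 5.5
lambda = (2*4*5.5 - 4)/2 = 20.0
Step 3: Compute optimal value.
f(x*) = 4*5.5^2 - 4*5.5 = 99.0


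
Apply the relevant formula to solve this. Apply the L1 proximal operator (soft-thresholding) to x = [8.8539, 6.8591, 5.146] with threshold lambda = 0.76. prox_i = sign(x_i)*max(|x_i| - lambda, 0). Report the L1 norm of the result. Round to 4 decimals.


Soft-thresholding with lambda = 0.76:
prox(8.8539) = sign(8.8539)*max(|8.8539| - 0.76, 0) = 8.0939
prox(6.8591) = sign(6.8591)*max(|6.8591| - 0.76, 0) = 6.0991
prox(5.146) = sign(5.146)*max(|5.146| - 0.76, 0) = 4.386
prox(x) = [8.0939, 6.0991, 4.386]
||prox(x)||_1 = 8.0939 + 6.0991 + 4.386 = 18.579


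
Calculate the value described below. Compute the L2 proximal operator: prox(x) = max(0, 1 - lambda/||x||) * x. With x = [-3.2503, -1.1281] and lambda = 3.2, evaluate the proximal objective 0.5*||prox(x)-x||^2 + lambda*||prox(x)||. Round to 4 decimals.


Step 1: Compute ||x||.
||x|| = 3.4405
Step 2: Compute scaling factor.
scale = max(0, 1 - 3.2/3.4405) = 0.0699
Step 3: prox(x) = [-0.2272, -0.0789]
||prox(x)|| = 0.2405
Step 4: Proximal objective.
0.5*||prox-x||^2 = 5.12
lambda*||prox|| = 0.7696
Total = 5.8896


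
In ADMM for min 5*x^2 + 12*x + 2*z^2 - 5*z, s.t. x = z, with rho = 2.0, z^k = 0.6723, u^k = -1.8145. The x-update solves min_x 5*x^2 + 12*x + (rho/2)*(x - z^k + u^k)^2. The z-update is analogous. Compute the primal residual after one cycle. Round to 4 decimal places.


ADMM iteration with rho = 2.0, z^k = 0.6723, u^k = -1.8145
Step 1: x-update.
Minimize 5*x^2 + 12*x + (2.0/2)*(x - 0.6723 - 1.8145)^2
FOC: (2*5 + 2.0)*x = -12 + 2.0*(0.6723 + 1.8145)
x^{k+1} = -0.5855
Step 2: z-update.
Minimize 2*z^2 - 5*z + (2.0/2)*(-0.5855 - z - 1.8145)^2
FOC: (2*2 + 2.0)*z = 5 + 2.0*(-0.5855 - 1.8145)
z^{k+1} = 0.0333
Step 3: u-update.
u^{k+1} = -1.8145 - 0.5855 - 0.0333 = -2.4334
Step 4: Primal residual = |-0.5855 - 0.0333| = 0.6189


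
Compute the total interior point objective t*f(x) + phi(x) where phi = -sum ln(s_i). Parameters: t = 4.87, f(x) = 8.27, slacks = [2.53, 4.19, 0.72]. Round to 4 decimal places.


Step 1: Compute log-barrier.
ln values: [0.9282, 1.4327, -0.3285]
phi = -(0.9282 + 1.4327 - 0.3285) = -2.0324
Step 2: Compute augmented objective.
t*f(x) = 4.87*8.27 = 40.2749
Total = 40.2749 - 2.0324 = 38.2425


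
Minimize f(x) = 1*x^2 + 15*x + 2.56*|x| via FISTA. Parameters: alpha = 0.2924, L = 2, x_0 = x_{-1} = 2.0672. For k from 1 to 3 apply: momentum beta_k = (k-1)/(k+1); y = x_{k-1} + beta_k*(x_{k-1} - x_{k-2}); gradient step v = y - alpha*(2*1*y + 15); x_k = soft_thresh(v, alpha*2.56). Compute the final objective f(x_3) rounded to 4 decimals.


FISTA on f(x) = 1*x^2 + 15*x + 2.56*|x|
L = 2, alpha = 0.2924
Iteration 1: beta = 0.0, y = 2.0672 + 0.0*(2.0672 - 2.0672) = 2.0672
  grad(y) = 19.1344, v = y - alpha*grad = -3.5277
  prox(v) = soft_thresh(-3.5277, 0.7485) = -2.7792
Iteration 2: beta = 0.3333, y = -2.7792 + 0.3333*(-2.7792 - 2.0672) = -4.3946
  grad(y) = 6.2108, v = y - alpha*grad = -6.2106
  prox(v) = soft_thresh(-6.2106, 0.7485) = -5.4621
Iteration 3: beta = 0.5, y = -5.4621 + 0.5*(-5.4621 + 2.7792) = -6.8036
  grad(y) = 1.3929, v = y - alpha*grad = -7.2108
  prox(v) = soft_thresh(-7.2108, 0.7485) = -6.4623
f(x_3) = 1*(-6.4623)^2 + 15*(-6.4623) + 2.56*|-6.4623| = -38.6297


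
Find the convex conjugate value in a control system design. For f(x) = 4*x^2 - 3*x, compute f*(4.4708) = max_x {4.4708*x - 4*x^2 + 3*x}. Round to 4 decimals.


f*(y) = sup_x {y*x - a*x^2 - b*x} = sup_x {(y-b)*x - a*x^2}
FOC: (y - b) - 2a*x = 0 => x* = (y - b)/(2a)
x* = (4.4708 + 3)/(2*4) = 0.9339
f*(4.4708) = (y-b)^2/(4a) = (4.4708 + 3)^2/(4*4)
= 55.8129/16 = 3.4883


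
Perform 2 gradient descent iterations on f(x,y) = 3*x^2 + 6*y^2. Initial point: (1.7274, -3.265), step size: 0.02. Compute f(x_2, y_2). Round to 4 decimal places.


Gradient descent on f(x,y) = 3*x^2 + 6*y^2.
Starting point: (1.7274, -3.265), alpha = 0.02
Step 1: grad_x = 2*3*1.7274 = 10.3644, grad_y = 2*6*-3.265 = -39.18
  x_1 = 1.7274 - 0.02*10.3644 = 1.5201
  y_1 = -3.265 - 0.02*-39.18 = -2.4814
Step 2: grad_x = 2*3*1.5201 = 9.1207, grad_y = 2*6*-2.4814 = -29.7768
  x_2 = 1.5201 - 0.02*9.1207 = 1.3377
  y_2 = -2.4814 - 0.02*-29.7768 = -1.8859
f(1.3377, -1.8859) = 3*1.3377^2 + 6*(-1.8859)^2 = 26.7072


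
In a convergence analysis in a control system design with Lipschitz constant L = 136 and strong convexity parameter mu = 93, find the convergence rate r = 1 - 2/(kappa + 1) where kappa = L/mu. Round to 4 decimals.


Step 1: Compute the condition number.
kappa = L/mu = 136/93 = 1.4624
Step 2: Compute the convergence rate.
r = 1 - 2/(kappa + 1) = 1 - 2*mu/(L + mu) = (L - mu)/(L + mu) = 43/229 = 0.1878


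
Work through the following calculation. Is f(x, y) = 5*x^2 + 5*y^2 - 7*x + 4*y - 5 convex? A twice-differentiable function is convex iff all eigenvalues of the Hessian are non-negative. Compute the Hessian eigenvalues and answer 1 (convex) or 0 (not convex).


The Hessian of f(x,y) = 5*x^2 + 5*y^2 - 7*x + 4*y - 5 is:
H = [[10, 0], [0, 10]]
Trace = 10 + 10 = 20
Determinant = 10*10 - (0)^2 = 100
Discriminant = (20)^2 - 4*100 = 0.0
Eigenvalues: lambda_1 = 10.0, lambda_2 = 10.0
The function is convex.

1


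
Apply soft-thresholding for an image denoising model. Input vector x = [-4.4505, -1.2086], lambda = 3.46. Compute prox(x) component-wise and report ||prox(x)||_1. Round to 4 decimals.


Soft-thresholding with lambda = 3.46:
prox(-4.4505) = sign(-4.4505)*max(|-4.4505| - 3.46, 0) = -0.9905
prox(-1.2086) = sign(-1.2086)*max(|-1.2086| - 3.46, 0) = 0.0
prox(x) = [-0.9905, 0.0]
||prox(x)||_1 = 0.9905 + 0.0 = 0.9905


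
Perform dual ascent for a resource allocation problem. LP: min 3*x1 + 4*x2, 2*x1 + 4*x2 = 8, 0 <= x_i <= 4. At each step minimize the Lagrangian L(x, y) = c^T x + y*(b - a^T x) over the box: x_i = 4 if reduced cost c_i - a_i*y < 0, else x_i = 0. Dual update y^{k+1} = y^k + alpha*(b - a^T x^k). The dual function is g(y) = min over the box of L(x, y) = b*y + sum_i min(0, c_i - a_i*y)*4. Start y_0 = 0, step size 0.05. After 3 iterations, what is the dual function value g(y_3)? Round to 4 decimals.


Dual ascent for LP: min 3*x1 + 4*x2, 2*x1 + 4*x2 = 8, 0 <= x_i <= 4
Step 1: y^k = 0.0, reduced costs: (3.0, 4.0)
  x^k = (0.0, 0.0), subgradient = b - a^T x = 8.0
  y^{k+1} = 0.0 + 0.05*8.0 = 0.4
Step 2: y^k = 0.4, reduced costs: (2.2, 2.4)
  x^k = (0.0, 0.0), subgradient = b - a^T x = 8.0
  y^{k+1} = 0.4 + 0.05*8.0 = 0.8
Step 3: y^k = 0.8, reduced costs: (1.4, 0.8)
  x^k = (0.0, 0.0), subgradient = b - a^T x = 8.0
  y^{k+1} = 0.8 + 0.05*8.0 = 1.2
Dual objective at y_3 = 1.2: reduced costs (0.6, -0.8), box minimizer x = (0.0, 4.0)
g(y_3) = b*y + (c1 - a1*y)*x1 + (c2 - a2*y)*x2 = 8*1.2 + 0.6*0.0 + (-0.8)*4.0 = 9.6 + 0.0 - 3.2 = 6.4


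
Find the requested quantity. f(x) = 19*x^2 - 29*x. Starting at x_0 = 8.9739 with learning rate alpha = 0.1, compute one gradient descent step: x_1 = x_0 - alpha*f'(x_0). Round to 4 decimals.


We compute the gradient at x_0 and apply the update.
f'(x) = 38*x - 29
f'(8.9739) = 38*8.9739 - 29 = 312.0082
x_1 = 8.9739 - 0.1*312.0082 = -22.2269


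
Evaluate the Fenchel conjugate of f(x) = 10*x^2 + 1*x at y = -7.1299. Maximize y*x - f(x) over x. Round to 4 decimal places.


f*(y) = sup_x {y*x - a*x^2 - b*x} = sup_x {(y-b)*x - a*x^2}
FOC: (y - b) - 2a*x = 0 => x* = (y - b)/(2a)
x* = (-7.1299 - 1)/(2*10) = -0.4065
f*(-7.1299) = (y-b)^2/(4a) = (-7.1299 - 1)^2/(4*10)
= 66.0953/40 = 1.6524


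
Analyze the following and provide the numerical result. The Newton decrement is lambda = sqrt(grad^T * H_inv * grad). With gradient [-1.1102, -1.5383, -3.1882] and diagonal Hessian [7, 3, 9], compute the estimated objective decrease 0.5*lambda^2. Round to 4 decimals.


Step 1: H is diagonal, so H^(-1) * g = [-0.1586, -0.5128, -0.3542].
Step 2: g^T H^(-1) g = sum_i g_i^2 / H_ii
  = (-1.1102)^2/7 + (-1.5383)^2/3 + (-3.1882)^2/9
  = 0.1761 + 0.7888 + 1.1294 = 2.0943
Step 3: Objective decrease = 0.5 * g^T H^(-1) g = 1.0471


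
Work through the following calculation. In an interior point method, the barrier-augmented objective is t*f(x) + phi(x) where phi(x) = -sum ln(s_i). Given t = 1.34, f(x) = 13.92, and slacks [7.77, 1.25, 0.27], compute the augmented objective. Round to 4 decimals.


Step 1: Compute log-barrier.
ln values: [2.0503, 0.2231, -1.3093]
phi = -(2.0503 + 0.2231 - 1.3093) = -0.9641
Step 2: Compute augmented objective.
t*f(x) = 1.34*13.92 = 18.6528
Total = 18.6528 - 0.9641 = 17.6887


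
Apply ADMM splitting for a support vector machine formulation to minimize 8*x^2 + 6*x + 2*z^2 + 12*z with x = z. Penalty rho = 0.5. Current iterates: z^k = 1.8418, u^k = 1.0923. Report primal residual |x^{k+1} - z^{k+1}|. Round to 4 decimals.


ADMM iteration with rho = 0.5, z^k = 1.8418, u^k = 1.0923
Step 1: x-update.
Minimize 8*x^2 + 6*x + (0.5/2)*(x - 1.8418 + 1.0923)^2
FOC: (2*8 + 0.5)*x = -6 + 0.5*(1.8418 - 1.0923)
x^{k+1} = -0.3409
Step 2: z-update.
Minimize 2*z^2 + 12*z + (0.5/2)*(-0.3409 - z + 1.0923)^2
FOC: (2*2 + 0.5)*z = -12 + 0.5*(-0.3409 + 1.0923)
z^{k+1} = -2.5832
Step 3: u-update.
u^{k+1} = 1.0923 - 0.3409 + 2.5832 = 3.3346
Step 4: Primal residual = |-0.3409 + 2.5832| = 2.2423


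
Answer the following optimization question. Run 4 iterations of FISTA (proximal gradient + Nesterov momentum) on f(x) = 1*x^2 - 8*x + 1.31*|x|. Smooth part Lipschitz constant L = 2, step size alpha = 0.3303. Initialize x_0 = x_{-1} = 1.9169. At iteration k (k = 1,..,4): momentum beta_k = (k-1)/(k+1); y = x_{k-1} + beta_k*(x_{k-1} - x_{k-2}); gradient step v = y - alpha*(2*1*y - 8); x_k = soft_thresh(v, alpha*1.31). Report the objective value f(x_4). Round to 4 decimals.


FISTA on f(x) = 1*x^2 - 8*x + 1.31*|x|
L = 2, alpha = 0.3303
Iteration 1: beta = 0.0, y = 1.9169 + 0.0*(1.9169 - 1.9169) = 1.9169
  grad(y) = -4.1662, v = y - alpha*grad = 3.293
  prox(v) = soft_thresh(3.293, 0.4327) = 2.8603
Iteration 2: beta = 0.3333, y = 2.8603 + 0.3333*(2.8603 - 1.9169) = 3.1748
  grad(y) = -1.6505, v = y - alpha*grad = 3.7199
  prox(v) = soft_thresh(3.7199, 0.4327) = 3.2872
Iteration 3: beta = 0.5, y = 3.2872 + 0.5*(3.2872 - 2.8603) = 3.5007
  grad(y) = -0.9986, v = y - alpha*grad = 3.8305
  prox(v) = soft_thresh(3.8305, 0.4327) = 3.3978
Iteration 4: beta = 0.6, y = 3.3978 + 0.6*(3.3978 - 3.2872) = 3.4642
  grad(y) = -1.0716, v = y - alpha*grad = 3.8182
  prox(v) = soft_thresh(3.8182, 0.4327) = 3.3855
f(x_4) = 1*3.3855^2 - 8*3.3855 + 1.31*|3.3855| = -11.1874


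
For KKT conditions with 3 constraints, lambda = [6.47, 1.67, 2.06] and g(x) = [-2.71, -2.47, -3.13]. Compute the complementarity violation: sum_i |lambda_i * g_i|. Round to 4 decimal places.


KKT complementary slackness check:
lambda_1 * g_1 = 6.47 * -2.71 = -17.5337
lambda_2 * g_2 = 1.67 * -2.47 = -4.1249
lambda_3 * g_3 = 2.06 * -3.13 = -6.4478
Total violation = 17.5337 + 4.1249 + 6.4478 = 28.1064


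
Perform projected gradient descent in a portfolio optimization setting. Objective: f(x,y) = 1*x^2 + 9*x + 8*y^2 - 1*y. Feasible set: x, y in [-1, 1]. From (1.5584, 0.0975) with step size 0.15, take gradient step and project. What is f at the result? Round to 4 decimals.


Step 1: Compute gradient at (1.5584, 0.0975).
grad_x = 2*1*1.5584 + 9 = 12.1168
grad_y = 2*8*0.0975 - 1 = 0.56
Step 2: Gradient step.
x_raw = 1.5584 - 0.15*12.1168 = -0.2591
y_raw = 0.0975 - 0.15*0.56 = 0.0135
Step 3: Project onto [-1, 1].
x_proj = clip(-0.2591) = -0.2591
y_proj = clip(0.0135) = 0.0135
Step 4: Evaluate f.
f(-0.2591, 0.0135) = -2.277


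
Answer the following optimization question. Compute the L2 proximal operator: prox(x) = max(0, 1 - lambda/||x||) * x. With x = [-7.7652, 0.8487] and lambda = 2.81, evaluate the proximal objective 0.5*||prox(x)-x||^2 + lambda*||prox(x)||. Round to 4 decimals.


Step 1: Compute ||x||.
||x|| = 7.8114
Step 2: Compute scaling factor.
scale = max(0, 1 - 2.81/7.8114) = 0.6403
Step 3: prox(x) = [-4.9718, 0.5434]
||prox(x)|| = 5.0014
Step 4: Proximal objective.
0.5*||prox-x||^2 = 3.9481
lambda*||prox|| = 14.0539
Total = 18.0021


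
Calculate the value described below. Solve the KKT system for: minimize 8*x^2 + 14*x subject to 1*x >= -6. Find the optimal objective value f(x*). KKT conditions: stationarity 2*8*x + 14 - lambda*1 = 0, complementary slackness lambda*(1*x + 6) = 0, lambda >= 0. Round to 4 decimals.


Step 1: Try lambda = 0 (constraint inactive).
Stationarity: 2*8*x + 14 = 0
x* = -14/(2*8) = -0.875
Check constraint: 1*-0.875 = -0.875 >= -6 -- satisfied.
Step 2: Compute optimal value.
f(x*) = 8*(-0.875)^2 + 14*(-0.875) = -6.125


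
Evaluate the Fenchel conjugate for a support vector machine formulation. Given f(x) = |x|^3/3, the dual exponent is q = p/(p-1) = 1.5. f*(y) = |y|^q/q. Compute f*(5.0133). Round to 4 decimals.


The conjugate exponent q satisfies 1/p + 1/q = 1.
p = 3, so q = 3/(3 - 1) = 1.5
|y|^q = 5.0133^1.5 = 11.225
f*(5.0133) = 11.225 / 1.5 = 7.4833


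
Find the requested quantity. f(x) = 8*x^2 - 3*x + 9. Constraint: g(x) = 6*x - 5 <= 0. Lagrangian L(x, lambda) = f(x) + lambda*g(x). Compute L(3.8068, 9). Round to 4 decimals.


Step 1: Evaluate f(x).
f(3.8068) = 8*3.8068^2 - 3*3.8068 + 9 = 113.5134
Step 2: Evaluate g(x).
g(3.8068) = 6*3.8068 - 5 = 17.8408
Step 3: Compute Lagrangian.
L = 113.5134 + 9*17.8408 = 274.0806


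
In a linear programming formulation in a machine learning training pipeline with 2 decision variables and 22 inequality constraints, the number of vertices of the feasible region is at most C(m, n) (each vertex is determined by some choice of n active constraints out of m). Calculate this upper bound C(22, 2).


Each vertex corresponds to some choice of n active constraints out of m, so the number of vertices is at most C(m, n) = m! / (n!(m-n)!).
m = 22, n = 2
Numerator: 22 * 21
Denominator: 2! = 2
C(22, 2) = 231


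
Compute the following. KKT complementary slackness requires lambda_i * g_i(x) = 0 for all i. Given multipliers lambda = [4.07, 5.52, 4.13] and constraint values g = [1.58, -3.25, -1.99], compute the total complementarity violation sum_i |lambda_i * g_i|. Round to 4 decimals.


KKT complementary slackness check:
lambda_1 * g_1 = 4.07 * 1.58 = 6.4306
lambda_2 * g_2 = 5.52 * -3.25 = -17.94
lambda_3 * g_3 = 4.13 * -1.99 = -8.2187
Total violation = 6.4306 + 17.94 + 8.2187 = 32.5893
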